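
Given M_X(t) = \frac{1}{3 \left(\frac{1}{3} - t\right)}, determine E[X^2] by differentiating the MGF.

To find E[X^2], compute M^(2)(0):
M^(1)(t) = \frac{1}{3 \left(\frac{1}{3} - t\right)^{2}}
M^(2)(t) = \frac{2}{3 \left(\frac{1}{3} - t\right)^{3}}
M^(2)(0) = 18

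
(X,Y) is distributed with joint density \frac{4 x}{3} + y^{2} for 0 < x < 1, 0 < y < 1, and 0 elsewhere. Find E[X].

E[X] = ∫_0^1 ∫_0^1 x × f(x,y) dy dx
= ∫_0^1 ∫_0^1 x × (\frac{4 x}{3} + y^{2}) dy dx
= \frac{11}{18}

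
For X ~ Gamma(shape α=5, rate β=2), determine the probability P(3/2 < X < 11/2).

P(3/2 < X < 11/2) = ∫_{3/2}^{11/2} f(x) dx
where f(x) = \frac{4 x^{4} e^{- 2 x}}{3}
= \frac{-7235 + 131 e^{8}}{8 e^{11}}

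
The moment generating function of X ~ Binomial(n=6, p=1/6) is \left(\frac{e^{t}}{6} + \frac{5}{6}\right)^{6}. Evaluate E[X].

To find E[X], compute M^(1)(0):
M^(1)(t) = \left(\frac{e^{t}}{6} + \frac{5}{6}\right)^{5} e^{t}
M^(1)(0) = 1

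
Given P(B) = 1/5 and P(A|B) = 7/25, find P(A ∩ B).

By definition, P(A|B) = P(A ∩ B) / P(B)
So P(A ∩ B) = P(A|B) × P(B)
= 7/25 × 1/5
= 7/125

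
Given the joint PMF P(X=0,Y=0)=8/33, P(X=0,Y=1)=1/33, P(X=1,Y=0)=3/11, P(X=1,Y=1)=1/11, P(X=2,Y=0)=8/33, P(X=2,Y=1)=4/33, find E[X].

First find marginal of X:
P(X=0) = 3/11
P(X=1) = 4/11
P(X=2) = 4/11
E[X] = 0 × 3/11 + 1 × 4/11 + 2 × 4/11 = 12/11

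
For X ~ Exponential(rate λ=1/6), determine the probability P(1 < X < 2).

P(1 < X < 2) = ∫_{1}^{2} f(x) dx
where f(x) = \frac{e^{- \frac{x}{6}}}{6}
= - \frac{1}{e^{\frac{1}{3}}} + e^{- \frac{1}{6}}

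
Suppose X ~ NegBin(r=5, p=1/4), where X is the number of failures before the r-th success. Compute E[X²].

Using the identity E[X²] = Var(X) + (E[X])²:
E[X] = 15
Var(X) = 60
E[X²] = 60 + (15)²
= 285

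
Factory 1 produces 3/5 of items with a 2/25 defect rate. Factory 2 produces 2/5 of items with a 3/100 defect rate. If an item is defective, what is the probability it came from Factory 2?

Using Bayes' theorem:
P(F1) = 3/5, P(D|F1) = 2/25
P(F2) = 2/5, P(D|F2) = 3/100
P(D) = P(D|F1)P(F1) + P(D|F2)P(F2)
     = \frac{3}{50}
P(F2|D) = P(D|F2)P(F2) / P(D)
= \frac{1}{5}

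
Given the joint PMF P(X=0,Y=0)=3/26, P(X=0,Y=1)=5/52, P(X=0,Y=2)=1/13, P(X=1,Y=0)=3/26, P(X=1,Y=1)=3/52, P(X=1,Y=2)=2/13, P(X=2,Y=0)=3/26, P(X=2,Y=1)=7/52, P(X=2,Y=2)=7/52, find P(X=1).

P(X=1) = P(X=1,Y=0) + P(X=1,Y=1) + P(X=1,Y=2)
= 3/26 + 3/52 + 2/13
= 17/52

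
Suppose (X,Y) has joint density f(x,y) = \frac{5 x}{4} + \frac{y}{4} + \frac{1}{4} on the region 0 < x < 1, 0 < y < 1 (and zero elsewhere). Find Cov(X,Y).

E[XY] = ∫∫ xy × f(x,y) dx dy = \frac{5}{16}
E[X] = \frac{29}{48}
E[Y] = \frac{25}{48}
Cov(X,Y) = E[XY] - E[X]E[Y] = - \frac{5}{2304}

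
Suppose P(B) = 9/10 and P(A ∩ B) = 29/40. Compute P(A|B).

P(A|B) = P(A ∩ B) / P(B)
= (29/40) / (9/10)
= 29/36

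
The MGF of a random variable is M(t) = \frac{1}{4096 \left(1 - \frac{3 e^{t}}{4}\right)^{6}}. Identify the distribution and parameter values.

The MGF M(t) = \frac{1}{4096 \left(1 - \frac{3 e^{t}}{4}\right)^{6}} is the standard form for the NegativeBinomial distribution.
Comparing with the known MGF formula identifies: NegBin(r=6, p=1/4), X = failures before r-th success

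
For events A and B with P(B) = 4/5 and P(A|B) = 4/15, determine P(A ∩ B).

By definition, P(A|B) = P(A ∩ B) / P(B)
So P(A ∩ B) = P(A|B) × P(B)
= 4/15 × 4/5
= 16/75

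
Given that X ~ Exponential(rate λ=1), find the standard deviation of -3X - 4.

For X ~ Exponential(rate λ=1):
Var(X) = 1
SD(X) = √(Var(X)) = √(1) = 1
SD(-3X - 4) = |-3| × SD(X) = 3 × 1 = 3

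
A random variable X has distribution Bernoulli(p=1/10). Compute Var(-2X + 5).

For X ~ Bernoulli(p=1/10):
Var(X) = \frac{9}{100}
Var(-2X + 5) = (-2)² × Var(X) = 4 × \frac{9}{100} = \frac{9}{25}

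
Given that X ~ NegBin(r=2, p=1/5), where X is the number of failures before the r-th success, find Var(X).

For X ~ NegBin(r=2, p=1/5), where X is the number of failures before the r-th success:
Var(X) = 40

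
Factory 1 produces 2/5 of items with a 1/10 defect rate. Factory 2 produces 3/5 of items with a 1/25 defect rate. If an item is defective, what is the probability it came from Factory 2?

Using Bayes' theorem:
P(F1) = 2/5, P(D|F1) = 1/10
P(F2) = 3/5, P(D|F2) = 1/25
P(D) = P(D|F1)P(F1) + P(D|F2)P(F2)
     = \frac{8}{125}
P(F2|D) = P(D|F2)P(F2) / P(D)
= \frac{3}{8}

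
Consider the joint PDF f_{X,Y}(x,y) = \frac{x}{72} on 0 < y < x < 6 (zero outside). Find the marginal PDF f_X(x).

f_X(x) = ∫_0^x \frac{x}{72} dy = \frac{x^{2}}{72}
for 0 < x < 6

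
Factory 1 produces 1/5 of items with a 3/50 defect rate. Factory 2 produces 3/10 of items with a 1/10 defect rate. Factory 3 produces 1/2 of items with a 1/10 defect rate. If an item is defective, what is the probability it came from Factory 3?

Using Bayes' theorem:
P(F1) = 1/5, P(D|F1) = 3/50
P(F2) = 3/10, P(D|F2) = 1/10
P(F3) = 1/2, P(D|F3) = 1/10
P(D) = P(D|F1)P(F1) + P(D|F2)P(F2) + P(D|F3)P(F3)
     = \frac{23}{250}
P(F3|D) = P(D|F3)P(F3) / P(D)
= \frac{25}{46}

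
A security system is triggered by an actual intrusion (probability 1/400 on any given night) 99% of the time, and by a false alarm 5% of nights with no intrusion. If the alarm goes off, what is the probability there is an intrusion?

Let D = the rare event, + = positive/flagged.
P(D) = 1/400
P(+|D) = 99/100
P(+|D') = 5/100 = 1/20
P(+) = P(+|D)P(D) + P(+|D')P(D')
     = \frac{99}{100} × \frac{1}{400} + \frac{1}{20} × \frac{399}{400}
     = \frac{1047}{20000}
P(D|+) = P(+|D)P(D)/P(+) = \frac{33}{698}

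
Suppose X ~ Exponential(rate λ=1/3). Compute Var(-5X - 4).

For X ~ Exponential(rate λ=1/3):
Var(X) = 9
Var(-5X - 4) = (-5)² × Var(X) = 25 × 9 = 225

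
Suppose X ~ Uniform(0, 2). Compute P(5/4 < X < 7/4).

P(5/4 < X < 7/4) = ∫_{5/4}^{7/4} f(x) dx
where f(x) = \frac{1}{2}
= \frac{1}{4}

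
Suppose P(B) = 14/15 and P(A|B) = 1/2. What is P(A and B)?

By definition, P(A|B) = P(A ∩ B) / P(B)
So P(A ∩ B) = P(A|B) × P(B)
= 1/2 × 14/15
= 7/15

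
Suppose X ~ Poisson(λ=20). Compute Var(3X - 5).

For X ~ Poisson(λ=20):
Var(X) = 20
Var(3X - 5) = (3)² × Var(X) = 9 × 20 = 180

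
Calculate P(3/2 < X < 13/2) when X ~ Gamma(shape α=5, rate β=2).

P(3/2 < X < 13/2) = ∫_{3/2}^{13/2} f(x) dx
where f(x) = \frac{4 x^{4} e^{- 2 x}}{3}
= \frac{-39713 + 393 e^{10}}{24 e^{13}}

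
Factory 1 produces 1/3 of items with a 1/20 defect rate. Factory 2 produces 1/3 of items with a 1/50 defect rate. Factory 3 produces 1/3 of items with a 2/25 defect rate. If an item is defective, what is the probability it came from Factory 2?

Using Bayes' theorem:
P(F1) = 1/3, P(D|F1) = 1/20
P(F2) = 1/3, P(D|F2) = 1/50
P(F3) = 1/3, P(D|F3) = 2/25
P(D) = P(D|F1)P(F1) + P(D|F2)P(F2) + P(D|F3)P(F3)
     = \frac{1}{20}
P(F2|D) = P(D|F2)P(F2) / P(D)
= \frac{2}{15}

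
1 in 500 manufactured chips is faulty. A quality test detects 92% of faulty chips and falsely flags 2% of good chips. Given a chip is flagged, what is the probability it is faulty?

Let D = the rare event, + = positive/flagged.
P(D) = 1/500
P(+|D) = 92/100 = 23/25
P(+|D') = 2/100 = 1/50
P(+) = P(+|D)P(D) + P(+|D')P(D')
     = \frac{23}{25} × \frac{1}{500} + \frac{1}{50} × \frac{499}{500}
     = \frac{109}{5000}
P(D|+) = P(+|D)P(D)/P(+) = \frac{46}{545}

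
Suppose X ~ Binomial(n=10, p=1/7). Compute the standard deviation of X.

For X ~ Binomial(n=10, p=1/7):
Var(X) = \frac{60}{49}
SD(X) = √(Var(X)) = √(\frac{60}{49}) = \frac{2 \sqrt{15}}{7}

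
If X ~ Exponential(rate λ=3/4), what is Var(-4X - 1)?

For X ~ Exponential(rate λ=3/4):
Var(X) = \frac{16}{9}
Var(-4X - 1) = (-4)² × Var(X) = 16 × \frac{16}{9} = \frac{256}{9}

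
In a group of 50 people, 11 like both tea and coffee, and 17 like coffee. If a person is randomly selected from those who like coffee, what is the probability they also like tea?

P(A ∩ B) = 11/50
P(B) = 17/50
P(A|B) = P(A ∩ B) / P(B) = (11/50) / (17/50) = 11/17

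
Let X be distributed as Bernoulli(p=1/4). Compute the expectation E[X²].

Using the identity E[X²] = Var(X) + (E[X])²:
E[X] = \frac{1}{4}
Var(X) = \frac{3}{16}
E[X²] = \frac{3}{16} + (\frac{1}{4})²
= \frac{1}{4}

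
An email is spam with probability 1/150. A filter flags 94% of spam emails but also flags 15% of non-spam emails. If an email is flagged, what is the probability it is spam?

Let D = the rare event, + = positive/flagged.
P(D) = 1/150
P(+|D) = 94/100 = 47/50
P(+|D') = 15/100 = 3/20
P(+) = P(+|D)P(D) + P(+|D')P(D')
     = \frac{47}{50} × \frac{1}{150} + \frac{3}{20} × \frac{149}{150}
     = \frac{2329}{15000}
P(D|+) = P(+|D)P(D)/P(+) = \frac{94}{2329}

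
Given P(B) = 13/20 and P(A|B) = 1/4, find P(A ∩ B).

By definition, P(A|B) = P(A ∩ B) / P(B)
So P(A ∩ B) = P(A|B) × P(B)
= 1/4 × 13/20
= 13/80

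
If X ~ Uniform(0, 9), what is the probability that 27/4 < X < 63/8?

P(27/4 < X < 63/8) = ∫_{27/4}^{63/8} f(x) dx
where f(x) = \frac{1}{9}
= \frac{1}{8}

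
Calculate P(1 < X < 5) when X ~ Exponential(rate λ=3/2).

P(1 < X < 5) = ∫_{1}^{5} f(x) dx
where f(x) = \frac{3 e^{- \frac{3 x}{2}}}{2}
= - \frac{1 - e^{6}}{e^{\frac{15}{2}}}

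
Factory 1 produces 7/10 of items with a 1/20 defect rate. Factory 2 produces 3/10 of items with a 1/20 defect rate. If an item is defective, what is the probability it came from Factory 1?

Using Bayes' theorem:
P(F1) = 7/10, P(D|F1) = 1/20
P(F2) = 3/10, P(D|F2) = 1/20
P(D) = P(D|F1)P(F1) + P(D|F2)P(F2)
     = \frac{1}{20}
P(F1|D) = P(D|F1)P(F1) / P(D)
= \frac{7}{10}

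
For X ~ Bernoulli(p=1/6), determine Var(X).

For X ~ Bernoulli(p=1/6):
Var(X) = \frac{5}{36}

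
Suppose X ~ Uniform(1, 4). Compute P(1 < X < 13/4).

P(1 < X < 13/4) = ∫_{1}^{13/4} f(x) dx
where f(x) = \frac{1}{3}
= \frac{3}{4}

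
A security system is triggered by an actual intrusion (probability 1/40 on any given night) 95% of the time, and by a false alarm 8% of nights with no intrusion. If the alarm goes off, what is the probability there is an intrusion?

Let D = the rare event, + = positive/flagged.
P(D) = 1/40
P(+|D) = 95/100 = 19/20
P(+|D') = 8/100 = 2/25
P(+) = P(+|D)P(D) + P(+|D')P(D')
     = \frac{19}{20} × \frac{1}{40} + \frac{2}{25} × \frac{39}{40}
     = \frac{407}{4000}
P(D|+) = P(+|D)P(D)/P(+) = \frac{95}{407}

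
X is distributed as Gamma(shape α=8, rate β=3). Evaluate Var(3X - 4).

For X ~ Gamma(shape α=8, rate β=3):
Var(X) = \frac{8}{9}
Var(3X - 4) = (3)² × Var(X) = 9 × \frac{8}{9} = 8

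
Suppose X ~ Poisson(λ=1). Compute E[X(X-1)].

E[X(X-1)] = E[X² - X] = E[X²] - E[X]
E[X] = 1
E[X²] = Var(X) + (E[X])² = 1 + (1)² = 2
E[X(X-1)] = 2 - 1 = 1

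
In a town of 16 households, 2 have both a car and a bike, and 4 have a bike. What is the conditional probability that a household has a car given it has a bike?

P(A ∩ B) = 2/16 = 1/8
P(B) = 4/16 = 1/4
P(A|B) = P(A ∩ B) / P(B) = (1/8) / (1/4) = 1/2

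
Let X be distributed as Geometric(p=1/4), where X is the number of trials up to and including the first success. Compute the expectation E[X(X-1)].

E[X(X-1)] = E[X² - X] = E[X²] - E[X]
E[X] = 4
E[X²] = Var(X) + (E[X])² = 12 + (4)² = 28
E[X(X-1)] = 28 - 4 = 24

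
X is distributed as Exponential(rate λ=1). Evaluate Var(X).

For X ~ Exponential(rate λ=1):
Var(X) = 1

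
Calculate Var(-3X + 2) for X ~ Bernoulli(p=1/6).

For X ~ Bernoulli(p=1/6):
Var(X) = \frac{5}{36}
Var(-3X + 2) = (-3)² × Var(X) = 9 × \frac{5}{36} = \frac{5}{4}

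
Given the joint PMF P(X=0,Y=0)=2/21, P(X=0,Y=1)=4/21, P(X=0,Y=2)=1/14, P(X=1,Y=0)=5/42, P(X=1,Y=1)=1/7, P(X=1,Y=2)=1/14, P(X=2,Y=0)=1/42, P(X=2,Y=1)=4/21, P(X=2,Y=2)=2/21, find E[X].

First find marginal of X:
P(X=0) = 5/14
P(X=1) = 1/3
P(X=2) = 13/42
E[X] = 0 × 5/14 + 1 × 1/3 + 2 × 13/42 = 20/21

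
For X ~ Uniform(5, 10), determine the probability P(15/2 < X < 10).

P(15/2 < X < 10) = ∫_{15/2}^{10} f(x) dx
where f(x) = \frac{1}{5}
= \frac{1}{2}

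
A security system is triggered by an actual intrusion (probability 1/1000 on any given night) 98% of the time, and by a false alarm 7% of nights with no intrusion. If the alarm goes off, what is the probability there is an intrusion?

Let D = the rare event, + = positive/flagged.
P(D) = 1/1000
P(+|D) = 98/100 = 49/50
P(+|D') = 7/100
P(+) = P(+|D)P(D) + P(+|D')P(D')
     = \frac{49}{50} × \frac{1}{1000} + \frac{7}{100} × \frac{999}{1000}
     = \frac{7091}{100000}
P(D|+) = P(+|D)P(D)/P(+) = \frac{14}{1013}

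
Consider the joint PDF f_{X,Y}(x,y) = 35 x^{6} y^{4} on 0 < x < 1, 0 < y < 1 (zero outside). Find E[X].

E[X] = ∫_0^1 ∫_0^1 x × f(x,y) dy dx
= ∫_0^1 ∫_0^1 x × (35 x^{6} y^{4}) dy dx
= \frac{7}{8}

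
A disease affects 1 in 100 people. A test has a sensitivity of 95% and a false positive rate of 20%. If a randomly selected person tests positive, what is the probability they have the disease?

Let D = the rare event, + = positive/flagged.
P(D) = 1/100
P(+|D) = 95/100 = 19/20
P(+|D') = 20/100 = 1/5
P(+) = P(+|D)P(D) + P(+|D')P(D')
     = \frac{19}{20} × \frac{1}{100} + \frac{1}{5} × \frac{99}{100}
     = \frac{83}{400}
P(D|+) = P(+|D)P(D)/P(+) = \frac{19}{415}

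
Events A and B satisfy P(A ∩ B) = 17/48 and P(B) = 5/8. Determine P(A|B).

P(A|B) = P(A ∩ B) / P(B)
= (17/48) / (5/8)
= 17/30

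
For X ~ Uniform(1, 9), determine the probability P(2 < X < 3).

P(2 < X < 3) = ∫_{2}^{3} f(x) dx
where f(x) = \frac{1}{8}
= \frac{1}{8}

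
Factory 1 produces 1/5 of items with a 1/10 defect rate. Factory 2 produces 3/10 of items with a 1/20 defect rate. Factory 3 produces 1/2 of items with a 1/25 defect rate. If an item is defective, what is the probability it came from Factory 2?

Using Bayes' theorem:
P(F1) = 1/5, P(D|F1) = 1/10
P(F2) = 3/10, P(D|F2) = 1/20
P(F3) = 1/2, P(D|F3) = 1/25
P(D) = P(D|F1)P(F1) + P(D|F2)P(F2) + P(D|F3)P(F3)
     = \frac{11}{200}
P(F2|D) = P(D|F2)P(F2) / P(D)
= \frac{3}{11}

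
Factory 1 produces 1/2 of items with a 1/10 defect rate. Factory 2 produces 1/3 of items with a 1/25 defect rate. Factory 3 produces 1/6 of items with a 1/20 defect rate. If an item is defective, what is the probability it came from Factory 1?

Using Bayes' theorem:
P(F1) = 1/2, P(D|F1) = 1/10
P(F2) = 1/3, P(D|F2) = 1/25
P(F3) = 1/6, P(D|F3) = 1/20
P(D) = P(D|F1)P(F1) + P(D|F2)P(F2) + P(D|F3)P(F3)
     = \frac{43}{600}
P(F1|D) = P(D|F1)P(F1) / P(D)
= \frac{30}{43}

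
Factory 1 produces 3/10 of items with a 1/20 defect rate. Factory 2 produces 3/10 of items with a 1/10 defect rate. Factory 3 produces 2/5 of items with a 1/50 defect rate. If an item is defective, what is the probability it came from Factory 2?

Using Bayes' theorem:
P(F1) = 3/10, P(D|F1) = 1/20
P(F2) = 3/10, P(D|F2) = 1/10
P(F3) = 2/5, P(D|F3) = 1/50
P(D) = P(D|F1)P(F1) + P(D|F2)P(F2) + P(D|F3)P(F3)
     = \frac{53}{1000}
P(F2|D) = P(D|F2)P(F2) / P(D)
= \frac{30}{53}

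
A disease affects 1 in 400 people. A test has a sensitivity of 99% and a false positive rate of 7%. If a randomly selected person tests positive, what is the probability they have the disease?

Let D = the rare event, + = positive/flagged.
P(D) = 1/400
P(+|D) = 99/100
P(+|D') = 7/100
P(+) = P(+|D)P(D) + P(+|D')P(D')
     = \frac{99}{100} × \frac{1}{400} + \frac{7}{100} × \frac{399}{400}
     = \frac{723}{10000}
P(D|+) = P(+|D)P(D)/P(+) = \frac{33}{964}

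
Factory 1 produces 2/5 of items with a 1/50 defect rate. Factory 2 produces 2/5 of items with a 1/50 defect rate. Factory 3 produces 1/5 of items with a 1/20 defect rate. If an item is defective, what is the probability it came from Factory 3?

Using Bayes' theorem:
P(F1) = 2/5, P(D|F1) = 1/50
P(F2) = 2/5, P(D|F2) = 1/50
P(F3) = 1/5, P(D|F3) = 1/20
P(D) = P(D|F1)P(F1) + P(D|F2)P(F2) + P(D|F3)P(F3)
     = \frac{13}{500}
P(F3|D) = P(D|F3)P(F3) / P(D)
= \frac{5}{13}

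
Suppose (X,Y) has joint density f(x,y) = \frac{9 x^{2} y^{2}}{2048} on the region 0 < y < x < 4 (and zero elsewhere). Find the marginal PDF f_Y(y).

f_Y(y) = ∫_y^4 \frac{9 x^{2} y^{2}}{2048} dx = \frac{3 y^{2} \left(64 - y^{3}\right)}{2048}
for 0 < y < 4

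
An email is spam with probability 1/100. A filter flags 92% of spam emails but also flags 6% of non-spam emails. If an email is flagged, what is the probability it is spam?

Let D = the rare event, + = positive/flagged.
P(D) = 1/100
P(+|D) = 92/100 = 23/25
P(+|D') = 6/100 = 3/50
P(+) = P(+|D)P(D) + P(+|D')P(D')
     = \frac{23}{25} × \frac{1}{100} + \frac{3}{50} × \frac{99}{100}
     = \frac{343}{5000}
P(D|+) = P(+|D)P(D)/P(+) = \frac{46}{343}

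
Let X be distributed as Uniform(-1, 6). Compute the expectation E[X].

For X ~ Uniform(-1, 6), the expected value is:
E[X] = \frac{5}{2}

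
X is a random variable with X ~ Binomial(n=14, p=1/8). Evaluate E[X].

For X ~ Binomial(n=14, p=1/8), the expected value is:
E[X] = \frac{7}{4}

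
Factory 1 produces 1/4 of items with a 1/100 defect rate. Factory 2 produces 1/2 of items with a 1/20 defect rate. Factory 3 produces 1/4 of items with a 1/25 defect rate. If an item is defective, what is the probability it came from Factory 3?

Using Bayes' theorem:
P(F1) = 1/4, P(D|F1) = 1/100
P(F2) = 1/2, P(D|F2) = 1/20
P(F3) = 1/4, P(D|F3) = 1/25
P(D) = P(D|F1)P(F1) + P(D|F2)P(F2) + P(D|F3)P(F3)
     = \frac{3}{80}
P(F3|D) = P(D|F3)P(F3) / P(D)
= \frac{4}{15}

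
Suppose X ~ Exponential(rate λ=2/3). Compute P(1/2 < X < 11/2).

P(1/2 < X < 11/2) = ∫_{1/2}^{11/2} f(x) dx
where f(x) = \frac{2 e^{- \frac{2 x}{3}}}{3}
= - \frac{1 - e^{\frac{10}{3}}}{e^{\frac{11}{3}}}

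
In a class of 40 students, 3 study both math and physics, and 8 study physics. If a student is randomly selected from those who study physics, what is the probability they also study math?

P(A ∩ B) = 3/40
P(B) = 8/40 = 1/5
P(A|B) = P(A ∩ B) / P(B) = (3/40) / (1/5) = 3/8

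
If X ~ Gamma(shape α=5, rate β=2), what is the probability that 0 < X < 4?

P(0 < X < 4) = ∫_{0}^{4} f(x) dx
where f(x) = \frac{4 x^{4} e^{- 2 x}}{3}
= 1 - \frac{297}{e^{8}}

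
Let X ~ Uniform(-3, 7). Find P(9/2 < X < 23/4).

P(9/2 < X < 23/4) = ∫_{9/2}^{23/4} f(x) dx
where f(x) = \frac{1}{10}
= \frac{1}{8}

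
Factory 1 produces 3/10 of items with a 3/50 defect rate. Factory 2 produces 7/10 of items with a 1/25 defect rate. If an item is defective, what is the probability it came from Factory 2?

Using Bayes' theorem:
P(F1) = 3/10, P(D|F1) = 3/50
P(F2) = 7/10, P(D|F2) = 1/25
P(D) = P(D|F1)P(F1) + P(D|F2)P(F2)
     = \frac{23}{500}
P(F2|D) = P(D|F2)P(F2) / P(D)
= \frac{14}{23}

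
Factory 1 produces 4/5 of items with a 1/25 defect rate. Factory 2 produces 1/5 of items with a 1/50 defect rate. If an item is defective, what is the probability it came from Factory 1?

Using Bayes' theorem:
P(F1) = 4/5, P(D|F1) = 1/25
P(F2) = 1/5, P(D|F2) = 1/50
P(D) = P(D|F1)P(F1) + P(D|F2)P(F2)
     = \frac{9}{250}
P(F1|D) = P(D|F1)P(F1) / P(D)
= \frac{8}{9}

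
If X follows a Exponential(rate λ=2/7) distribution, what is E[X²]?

Using the identity E[X²] = Var(X) + (E[X])²:
E[X] = \frac{7}{2}
Var(X) = \frac{49}{4}
E[X²] = \frac{49}{4} + (\frac{7}{2})²
= \frac{49}{2}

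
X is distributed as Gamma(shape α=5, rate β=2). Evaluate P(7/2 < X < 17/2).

P(7/2 < X < 17/2) = ∫_{7/2}^{17/2} f(x) dx
where f(x) = \frac{4 x^{4} e^{- 2 x}}{3}
= \frac{-107073 + 4553 e^{10}}{24 e^{17}}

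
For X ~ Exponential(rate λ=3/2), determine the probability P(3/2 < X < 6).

P(3/2 < X < 6) = ∫_{3/2}^{6} f(x) dx
where f(x) = \frac{3 e^{- \frac{3 x}{2}}}{2}
= - \frac{1}{e^{9}} + e^{- \frac{9}{4}}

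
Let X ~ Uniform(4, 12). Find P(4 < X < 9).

P(4 < X < 9) = ∫_{4}^{9} f(x) dx
where f(x) = \frac{1}{8}
= \frac{5}{8}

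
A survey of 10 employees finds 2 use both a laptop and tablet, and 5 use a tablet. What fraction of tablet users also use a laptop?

P(A ∩ B) = 2/10 = 1/5
P(B) = 5/10 = 1/2
P(A|B) = P(A ∩ B) / P(B) = (1/5) / (1/2) = 2/5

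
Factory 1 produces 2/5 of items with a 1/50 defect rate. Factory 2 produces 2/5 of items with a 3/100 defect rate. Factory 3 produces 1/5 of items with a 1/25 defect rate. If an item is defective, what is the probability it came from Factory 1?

Using Bayes' theorem:
P(F1) = 2/5, P(D|F1) = 1/50
P(F2) = 2/5, P(D|F2) = 3/100
P(F3) = 1/5, P(D|F3) = 1/25
P(D) = P(D|F1)P(F1) + P(D|F2)P(F2) + P(D|F3)P(F3)
     = \frac{7}{250}
P(F1|D) = P(D|F1)P(F1) / P(D)
= \frac{2}{7}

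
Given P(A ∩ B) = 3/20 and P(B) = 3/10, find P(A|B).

P(A|B) = P(A ∩ B) / P(B)
= (3/20) / (3/10)
= 1/2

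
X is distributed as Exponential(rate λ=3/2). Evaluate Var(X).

For X ~ Exponential(rate λ=3/2):
Var(X) = \frac{4}{9}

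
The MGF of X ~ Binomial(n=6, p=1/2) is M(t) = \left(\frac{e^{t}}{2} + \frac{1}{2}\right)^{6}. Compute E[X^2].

To find E[X^2], compute M^(2)(0):
M^(1)(t) = 3 \left(\frac{e^{t}}{2} + \frac{1}{2}\right)^{5} e^{t}
M^(2)(t) = 3 \left(\frac{e^{t}}{2} + \frac{1}{2}\right)^{5} e^{t} + \frac{15 \left(\frac{e^{t}}{2} + \frac{1}{2}\right)^{4} e^{2 t}}{2}
M^(2)(0) = \frac{21}{2}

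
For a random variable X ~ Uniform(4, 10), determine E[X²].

Using the identity E[X²] = Var(X) + (E[X])²:
E[X] = 7
Var(X) = 3
E[X²] = 3 + (7)²
= 52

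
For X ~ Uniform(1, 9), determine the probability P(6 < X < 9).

P(6 < X < 9) = ∫_{6}^{9} f(x) dx
where f(x) = \frac{1}{8}
= \frac{3}{8}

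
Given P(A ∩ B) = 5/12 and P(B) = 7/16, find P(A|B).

P(A|B) = P(A ∩ B) / P(B)
= (5/12) / (7/16)
= 20/21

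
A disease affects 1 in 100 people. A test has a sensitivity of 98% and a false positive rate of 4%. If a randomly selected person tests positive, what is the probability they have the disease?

Let D = the rare event, + = positive/flagged.
P(D) = 1/100
P(+|D) = 98/100 = 49/50
P(+|D') = 4/100 = 1/25
P(+) = P(+|D)P(D) + P(+|D')P(D')
     = \frac{49}{50} × \frac{1}{100} + \frac{1}{25} × \frac{99}{100}
     = \frac{247}{5000}
P(D|+) = P(+|D)P(D)/P(+) = \frac{49}{247}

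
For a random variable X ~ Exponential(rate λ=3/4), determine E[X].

For X ~ Exponential(rate λ=3/4), the expected value is:
E[X] = \frac{4}{3}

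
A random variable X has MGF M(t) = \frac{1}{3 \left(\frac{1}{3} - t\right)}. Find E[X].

To find E[X], compute M^(1)(0):
M^(1)(t) = \frac{1}{3 \left(\frac{1}{3} - t\right)^{2}}
M^(1)(0) = 3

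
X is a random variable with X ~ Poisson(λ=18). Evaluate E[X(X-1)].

E[X(X-1)] = E[X² - X] = E[X²] - E[X]
E[X] = 18
E[X²] = Var(X) + (E[X])² = 18 + (18)² = 342
E[X(X-1)] = 342 - 18 = 324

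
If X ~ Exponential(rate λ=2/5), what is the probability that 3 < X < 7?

P(3 < X < 7) = ∫_{3}^{7} f(x) dx
where f(x) = \frac{2 e^{- \frac{2 x}{5}}}{5}
= - \frac{1 - e^{\frac{8}{5}}}{e^{\frac{14}{5}}}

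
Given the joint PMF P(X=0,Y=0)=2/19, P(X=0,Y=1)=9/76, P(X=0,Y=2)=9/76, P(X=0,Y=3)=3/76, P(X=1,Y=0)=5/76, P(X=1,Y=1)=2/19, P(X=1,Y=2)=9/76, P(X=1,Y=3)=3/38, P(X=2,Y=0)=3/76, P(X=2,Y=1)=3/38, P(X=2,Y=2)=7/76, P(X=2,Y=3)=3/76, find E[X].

First find marginal of X:
P(X=0) = 29/76
P(X=1) = 7/19
P(X=2) = 1/4
E[X] = 0 × 29/76 + 1 × 7/19 + 2 × 1/4 = 33/38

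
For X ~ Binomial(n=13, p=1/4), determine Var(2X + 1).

For X ~ Binomial(n=13, p=1/4):
Var(X) = \frac{39}{16}
Var(2X + 1) = (2)² × Var(X) = 4 × \frac{39}{16} = \frac{39}{4}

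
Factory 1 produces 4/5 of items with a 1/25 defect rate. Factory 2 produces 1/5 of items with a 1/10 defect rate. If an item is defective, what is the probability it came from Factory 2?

Using Bayes' theorem:
P(F1) = 4/5, P(D|F1) = 1/25
P(F2) = 1/5, P(D|F2) = 1/10
P(D) = P(D|F1)P(F1) + P(D|F2)P(F2)
     = \frac{13}{250}
P(F2|D) = P(D|F2)P(F2) / P(D)
= \frac{5}{13}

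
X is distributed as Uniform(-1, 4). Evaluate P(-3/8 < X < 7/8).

P(-3/8 < X < 7/8) = ∫_{-3/8}^{7/8} f(x) dx
where f(x) = \frac{1}{5}
= \frac{1}{4}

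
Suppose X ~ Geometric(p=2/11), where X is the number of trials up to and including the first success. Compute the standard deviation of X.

For X ~ Geometric(p=2/11), where X is the number of trials up to and including the first success:
Var(X) = \frac{99}{4}
SD(X) = √(Var(X)) = √(\frac{99}{4}) = \frac{3 \sqrt{11}}{2}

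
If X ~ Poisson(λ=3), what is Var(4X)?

For X ~ Poisson(λ=3):
Var(X) = 3
Var(4X) = (4)² × Var(X) = 16 × 3 = 48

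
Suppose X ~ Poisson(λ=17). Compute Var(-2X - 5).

For X ~ Poisson(λ=17):
Var(X) = 17
Var(-2X - 5) = (-2)² × Var(X) = 4 × 17 = 68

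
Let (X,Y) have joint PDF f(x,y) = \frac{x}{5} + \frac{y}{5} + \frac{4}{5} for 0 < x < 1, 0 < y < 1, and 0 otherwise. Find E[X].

E[X] = ∫_0^1 ∫_0^1 x × f(x,y) dy dx
= ∫_0^1 ∫_0^1 x × (\frac{x}{5} + \frac{y}{5} + \frac{4}{5}) dy dx
= \frac{31}{60}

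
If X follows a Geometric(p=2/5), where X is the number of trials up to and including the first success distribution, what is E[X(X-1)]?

E[X(X-1)] = E[X² - X] = E[X²] - E[X]
E[X] = \frac{5}{2}
E[X²] = Var(X) + (E[X])² = \frac{15}{4} + (\frac{5}{2})² = 10
E[X(X-1)] = 10 - \frac{5}{2} = \frac{15}{2}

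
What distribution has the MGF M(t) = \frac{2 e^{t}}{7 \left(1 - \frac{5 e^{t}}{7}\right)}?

The MGF M(t) = \frac{2 e^{t}}{7 \left(1 - \frac{5 e^{t}}{7}\right)} is the standard form for the Geometric distribution.
Comparing with the known MGF formula identifies: Geometric(p=2/7), X = trial number of first success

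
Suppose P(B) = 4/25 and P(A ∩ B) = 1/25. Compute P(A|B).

P(A|B) = P(A ∩ B) / P(B)
= (1/25) / (4/25)
= 1/4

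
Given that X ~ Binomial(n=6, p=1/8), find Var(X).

For X ~ Binomial(n=6, p=1/8):
Var(X) = \frac{21}{32}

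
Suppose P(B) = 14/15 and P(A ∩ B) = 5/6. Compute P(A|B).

P(A|B) = P(A ∩ B) / P(B)
= (5/6) / (14/15)
= 25/28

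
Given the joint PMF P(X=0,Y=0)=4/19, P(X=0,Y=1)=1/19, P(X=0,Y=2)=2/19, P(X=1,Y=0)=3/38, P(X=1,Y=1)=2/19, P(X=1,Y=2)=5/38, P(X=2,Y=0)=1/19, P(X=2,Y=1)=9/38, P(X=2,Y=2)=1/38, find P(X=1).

P(X=1) = P(X=1,Y=0) + P(X=1,Y=1) + P(X=1,Y=2)
= 3/38 + 2/19 + 5/38
= 6/19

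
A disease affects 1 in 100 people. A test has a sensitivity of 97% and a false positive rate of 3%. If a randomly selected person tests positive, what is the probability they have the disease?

Let D = the rare event, + = positive/flagged.
P(D) = 1/100
P(+|D) = 97/100
P(+|D') = 3/100
P(+) = P(+|D)P(D) + P(+|D')P(D')
     = \frac{97}{100} × \frac{1}{100} + \frac{3}{100} × \frac{99}{100}
     = \frac{197}{5000}
P(D|+) = P(+|D)P(D)/P(+) = \frac{97}{394}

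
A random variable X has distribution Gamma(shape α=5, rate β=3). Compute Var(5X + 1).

For X ~ Gamma(shape α=5, rate β=3):
Var(X) = \frac{5}{9}
Var(5X + 1) = (5)² × Var(X) = 25 × \frac{5}{9} = \frac{125}{9}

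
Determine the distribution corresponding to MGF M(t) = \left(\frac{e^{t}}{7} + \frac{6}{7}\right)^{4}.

The MGF M(t) = \left(\frac{e^{t}}{7} + \frac{6}{7}\right)^{4} is the standard form for the Binomial distribution.
Comparing with the known MGF formula identifies: Binomial(n=4, p=1/7)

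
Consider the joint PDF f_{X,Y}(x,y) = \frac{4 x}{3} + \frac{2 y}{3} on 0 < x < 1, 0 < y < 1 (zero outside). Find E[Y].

E[Y] = ∫_0^1 ∫_0^1 y × f(x,y) dx dy
= \frac{5}{9}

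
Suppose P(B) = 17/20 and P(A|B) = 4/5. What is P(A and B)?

By definition, P(A|B) = P(A ∩ B) / P(B)
So P(A ∩ B) = P(A|B) × P(B)
= 4/5 × 17/20
= 17/25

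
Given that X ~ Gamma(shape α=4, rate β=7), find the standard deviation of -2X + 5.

For X ~ Gamma(shape α=4, rate β=7):
Var(X) = \frac{4}{49}
SD(X) = √(Var(X)) = √(\frac{4}{49}) = \frac{2}{7}
SD(-2X + 5) = |-2| × SD(X) = 2 × \frac{2}{7} = \frac{4}{7}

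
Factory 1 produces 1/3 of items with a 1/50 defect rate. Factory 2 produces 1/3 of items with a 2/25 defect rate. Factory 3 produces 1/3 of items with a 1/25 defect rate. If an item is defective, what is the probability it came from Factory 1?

Using Bayes' theorem:
P(F1) = 1/3, P(D|F1) = 1/50
P(F2) = 1/3, P(D|F2) = 2/25
P(F3) = 1/3, P(D|F3) = 1/25
P(D) = P(D|F1)P(F1) + P(D|F2)P(F2) + P(D|F3)P(F3)
     = \frac{7}{150}
P(F1|D) = P(D|F1)P(F1) / P(D)
= \frac{1}{7}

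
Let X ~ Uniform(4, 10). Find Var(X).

For X ~ Uniform(4, 10):
Var(X) = 3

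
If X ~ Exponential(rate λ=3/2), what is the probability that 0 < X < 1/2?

P(0 < X < 1/2) = ∫_{0}^{1/2} f(x) dx
where f(x) = \frac{3 e^{- \frac{3 x}{2}}}{2}
= 1 - e^{- \frac{3}{4}}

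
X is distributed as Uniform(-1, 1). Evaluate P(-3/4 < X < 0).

P(-3/4 < X < 0) = ∫_{-3/4}^{0} f(x) dx
where f(x) = \frac{1}{2}
= \frac{3}{8}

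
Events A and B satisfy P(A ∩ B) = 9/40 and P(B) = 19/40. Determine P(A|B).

P(A|B) = P(A ∩ B) / P(B)
= (9/40) / (19/40)
= 9/19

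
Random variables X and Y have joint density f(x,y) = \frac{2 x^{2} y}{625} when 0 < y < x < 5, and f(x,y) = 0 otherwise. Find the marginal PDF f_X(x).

f_X(x) = ∫_0^x \frac{2 x^{2} y}{625} dy = \frac{x^{4}}{625}
for 0 < x < 5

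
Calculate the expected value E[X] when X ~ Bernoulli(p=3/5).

For X ~ Bernoulli(p=3/5), the expected value is:
E[X] = \frac{3}{5}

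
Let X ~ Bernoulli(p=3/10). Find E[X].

For X ~ Bernoulli(p=3/10), the expected value is:
E[X] = \frac{3}{10}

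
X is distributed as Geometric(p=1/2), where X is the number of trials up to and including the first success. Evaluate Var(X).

For X ~ Geometric(p=1/2), where X is the number of trials up to and including the first success:
Var(X) = 2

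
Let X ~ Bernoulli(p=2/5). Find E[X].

For X ~ Bernoulli(p=2/5), the expected value is:
E[X] = \frac{2}{5}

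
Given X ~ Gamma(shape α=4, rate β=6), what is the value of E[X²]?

Using the identity E[X²] = Var(X) + (E[X])²:
E[X] = \frac{2}{3}
Var(X) = \frac{1}{9}
E[X²] = \frac{1}{9} + (\frac{2}{3})²
= \frac{5}{9}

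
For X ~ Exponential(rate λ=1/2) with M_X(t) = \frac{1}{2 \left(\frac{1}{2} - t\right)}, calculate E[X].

To find E[X], compute M^(1)(0):
M^(1)(t) = \frac{1}{2 \left(\frac{1}{2} - t\right)^{2}}
M^(1)(0) = 2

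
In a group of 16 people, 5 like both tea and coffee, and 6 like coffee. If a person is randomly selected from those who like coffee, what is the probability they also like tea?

P(A ∩ B) = 5/16
P(B) = 6/16 = 3/8
P(A|B) = P(A ∩ B) / P(B) = (5/16) / (3/8) = 5/6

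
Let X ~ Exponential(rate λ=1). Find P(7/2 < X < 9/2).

P(7/2 < X < 9/2) = ∫_{7/2}^{9/2} f(x) dx
where f(x) = e^{- x}
= - \frac{1 - e}{e^{\frac{9}{2}}}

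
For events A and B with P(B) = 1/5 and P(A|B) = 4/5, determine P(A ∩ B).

By definition, P(A|B) = P(A ∩ B) / P(B)
So P(A ∩ B) = P(A|B) × P(B)
= 4/5 × 1/5
= 4/25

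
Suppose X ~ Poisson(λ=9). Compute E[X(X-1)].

E[X(X-1)] = E[X² - X] = E[X²] - E[X]
E[X] = 9
E[X²] = Var(X) + (E[X])² = 9 + (9)² = 90
E[X(X-1)] = 90 - 9 = 81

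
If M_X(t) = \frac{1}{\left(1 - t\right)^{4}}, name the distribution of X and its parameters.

The MGF M(t) = \frac{1}{\left(1 - t\right)^{4}} is the standard form for the Gamma distribution.
Comparing with the known MGF formula identifies: Gamma(shape α=4, rate β=1)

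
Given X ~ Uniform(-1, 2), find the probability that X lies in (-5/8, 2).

P(-5/8 < X < 2) = ∫_{-5/8}^{2} f(x) dx
where f(x) = \frac{1}{3}
= \frac{7}{8}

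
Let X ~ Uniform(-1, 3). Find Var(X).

For X ~ Uniform(-1, 3):
Var(X) = \frac{4}{3}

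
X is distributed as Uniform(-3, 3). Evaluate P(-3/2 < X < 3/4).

P(-3/2 < X < 3/4) = ∫_{-3/2}^{3/4} f(x) dx
where f(x) = \frac{1}{6}
= \frac{3}{8}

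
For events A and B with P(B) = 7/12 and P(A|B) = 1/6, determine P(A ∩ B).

By definition, P(A|B) = P(A ∩ B) / P(B)
So P(A ∩ B) = P(A|B) × P(B)
= 1/6 × 7/12
= 7/72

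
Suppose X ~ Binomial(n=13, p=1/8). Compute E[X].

For X ~ Binomial(n=13, p=1/8), the expected value is:
E[X] = \frac{13}{8}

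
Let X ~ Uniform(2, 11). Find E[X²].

Using the identity E[X²] = Var(X) + (E[X])²:
E[X] = \frac{13}{2}
Var(X) = \frac{27}{4}
E[X²] = \frac{27}{4} + (\frac{13}{2})²
= 49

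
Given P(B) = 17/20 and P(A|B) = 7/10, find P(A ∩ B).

By definition, P(A|B) = P(A ∩ B) / P(B)
So P(A ∩ B) = P(A|B) × P(B)
= 7/10 × 17/20
= 119/200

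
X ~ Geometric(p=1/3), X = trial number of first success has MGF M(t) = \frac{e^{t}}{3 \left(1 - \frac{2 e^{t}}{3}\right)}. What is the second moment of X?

To find E[X^2], compute M^(2)(0):
M^(1)(t) = \frac{e^{t}}{3 \left(1 - \frac{2 e^{t}}{3}\right)} + \frac{2 e^{2 t}}{9 \left(1 - \frac{2 e^{t}}{3}\right)^{2}}
M^(2)(t) = \frac{e^{t}}{3 \left(1 - \frac{2 e^{t}}{3}\right)} + \frac{2 e^{2 t}}{3 \left(1 - \frac{2 e^{t}}{3}\right)^{2}} + \frac{8 e^{3 t}}{27 \left(1 - \frac{2 e^{t}}{3}\right)^{3}}
M^(2)(0) = 15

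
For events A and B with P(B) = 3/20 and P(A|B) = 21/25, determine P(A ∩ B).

By definition, P(A|B) = P(A ∩ B) / P(B)
So P(A ∩ B) = P(A|B) × P(B)
= 21/25 × 3/20
= 63/500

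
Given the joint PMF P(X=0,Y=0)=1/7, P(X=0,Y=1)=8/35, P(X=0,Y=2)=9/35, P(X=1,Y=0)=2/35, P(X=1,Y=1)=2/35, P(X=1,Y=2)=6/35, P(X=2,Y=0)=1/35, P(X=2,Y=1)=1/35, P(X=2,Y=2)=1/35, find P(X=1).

P(X=1) = P(X=1,Y=0) + P(X=1,Y=1) + P(X=1,Y=2)
= 2/35 + 2/35 + 6/35
= 2/7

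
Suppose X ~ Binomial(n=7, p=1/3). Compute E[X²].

Using the identity E[X²] = Var(X) + (E[X])²:
E[X] = \frac{7}{3}
Var(X) = \frac{14}{9}
E[X²] = \frac{14}{9} + (\frac{7}{3})²
= 7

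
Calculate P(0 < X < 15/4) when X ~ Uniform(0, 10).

P(0 < X < 15/4) = ∫_{0}^{15/4} f(x) dx
where f(x) = \frac{1}{10}
= \frac{3}{8}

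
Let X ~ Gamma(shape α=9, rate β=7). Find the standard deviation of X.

For X ~ Gamma(shape α=9, rate β=7):
Var(X) = \frac{9}{49}
SD(X) = √(Var(X)) = √(\frac{9}{49}) = \frac{3}{7}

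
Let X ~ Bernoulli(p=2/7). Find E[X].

For X ~ Bernoulli(p=2/7), the expected value is:
E[X] = \frac{2}{7}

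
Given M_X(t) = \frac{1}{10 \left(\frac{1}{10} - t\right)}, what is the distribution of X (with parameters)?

The MGF M(t) = \frac{1}{10 \left(\frac{1}{10} - t\right)} is the standard form for the Exponential distribution.
Comparing with the known MGF formula identifies: Exponential(rate λ=1/10)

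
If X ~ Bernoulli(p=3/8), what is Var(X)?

For X ~ Bernoulli(p=3/8):
Var(X) = \frac{15}{64}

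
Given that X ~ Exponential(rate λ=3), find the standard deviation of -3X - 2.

For X ~ Exponential(rate λ=3):
Var(X) = \frac{1}{9}
SD(X) = √(Var(X)) = √(\frac{1}{9}) = \frac{1}{3}
SD(-3X - 2) = |-3| × SD(X) = 3 × \frac{1}{3} = 1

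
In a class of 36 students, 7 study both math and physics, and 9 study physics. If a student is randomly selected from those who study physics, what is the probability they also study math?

P(A ∩ B) = 7/36
P(B) = 9/36 = 1/4
P(A|B) = P(A ∩ B) / P(B) = (7/36) / (1/4) = 7/9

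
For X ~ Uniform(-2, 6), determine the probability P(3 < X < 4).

P(3 < X < 4) = ∫_{3}^{4} f(x) dx
where f(x) = \frac{1}{8}
= \frac{1}{8}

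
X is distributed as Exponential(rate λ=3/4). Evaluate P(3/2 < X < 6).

P(3/2 < X < 6) = ∫_{3/2}^{6} f(x) dx
where f(x) = \frac{3 e^{- \frac{3 x}{4}}}{4}
= - \frac{1}{e^{\frac{9}{2}}} + e^{- \frac{9}{8}}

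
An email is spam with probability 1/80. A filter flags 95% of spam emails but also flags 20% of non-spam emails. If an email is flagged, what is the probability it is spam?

Let D = the rare event, + = positive/flagged.
P(D) = 1/80
P(+|D) = 95/100 = 19/20
P(+|D') = 20/100 = 1/5
P(+) = P(+|D)P(D) + P(+|D')P(D')
     = \frac{19}{20} × \frac{1}{80} + \frac{1}{5} × \frac{79}{80}
     = \frac{67}{320}
P(D|+) = P(+|D)P(D)/P(+) = \frac{19}{335}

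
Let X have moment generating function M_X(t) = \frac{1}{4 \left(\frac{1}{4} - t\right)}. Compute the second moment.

To find E[X^2], compute M^(2)(0):
M^(1)(t) = \frac{1}{4 \left(\frac{1}{4} - t\right)^{2}}
M^(2)(t) = \frac{1}{2 \left(\frac{1}{4} - t\right)^{3}}
M^(2)(0) = 32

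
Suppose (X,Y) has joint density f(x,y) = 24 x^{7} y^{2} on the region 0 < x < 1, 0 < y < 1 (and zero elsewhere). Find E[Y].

E[Y] = ∫_0^1 ∫_0^1 y × f(x,y) dx dy
= \frac{3}{4}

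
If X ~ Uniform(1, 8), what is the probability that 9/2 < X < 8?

P(9/2 < X < 8) = ∫_{9/2}^{8} f(x) dx
where f(x) = \frac{1}{7}
= \frac{1}{2}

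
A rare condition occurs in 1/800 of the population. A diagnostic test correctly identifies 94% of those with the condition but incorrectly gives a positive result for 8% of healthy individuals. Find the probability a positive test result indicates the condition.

Let D = the rare event, + = positive/flagged.
P(D) = 1/800
P(+|D) = 94/100 = 47/50
P(+|D') = 8/100 = 2/25
P(+) = P(+|D)P(D) + P(+|D')P(D')
     = \frac{47}{50} × \frac{1}{800} + \frac{2}{25} × \frac{799}{800}
     = \frac{3243}{40000}
P(D|+) = P(+|D)P(D)/P(+) = \frac{1}{69}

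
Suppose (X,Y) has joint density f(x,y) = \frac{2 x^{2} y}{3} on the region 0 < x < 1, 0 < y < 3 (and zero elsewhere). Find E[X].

f_X(x) = ∫_0^3 \frac{2 x^{2} y}{3} dy = 3 x^{2}
E[X] = ∫_0^1 x × (3 x^{2}) dx = \frac{3}{4}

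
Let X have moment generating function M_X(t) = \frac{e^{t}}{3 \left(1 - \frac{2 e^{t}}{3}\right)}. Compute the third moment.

To find E[X^3], compute M^(3)(0):
M^(1)(t) = \frac{e^{t}}{3 \left(1 - \frac{2 e^{t}}{3}\right)} + \frac{2 e^{2 t}}{9 \left(1 - \frac{2 e^{t}}{3}\right)^{2}}
M^(2)(t) = \frac{e^{t}}{3 \left(1 - \frac{2 e^{t}}{3}\right)} + \frac{2 e^{2 t}}{3 \left(1 - \frac{2 e^{t}}{3}\right)^{2}} + \frac{8 e^{3 t}}{27 \left(1 - \frac{2 e^{t}}{3}\right)^{3}}
M^(3)(t) = \frac{e^{t}}{3 \left(1 - \frac{2 e^{t}}{3}\right)} + \frac{14 e^{2 t}}{9 \left(1 - \frac{2 e^{t}}{3}\right)^{2}} + \frac{16 e^{3 t}}{9 \left(1 - \frac{2 e^{t}}{3}\right)^{3}} + \frac{16 e^{4 t}}{27 \left(1 - \frac{2 e^{t}}{3}\right)^{4}}
M^(3)(0) = 111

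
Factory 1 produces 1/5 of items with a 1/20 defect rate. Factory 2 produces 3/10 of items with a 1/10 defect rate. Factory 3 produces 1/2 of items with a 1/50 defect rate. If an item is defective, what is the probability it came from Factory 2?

Using Bayes' theorem:
P(F1) = 1/5, P(D|F1) = 1/20
P(F2) = 3/10, P(D|F2) = 1/10
P(F3) = 1/2, P(D|F3) = 1/50
P(D) = P(D|F1)P(F1) + P(D|F2)P(F2) + P(D|F3)P(F3)
     = \frac{1}{20}
P(F2|D) = P(D|F2)P(F2) / P(D)
= \frac{3}{5}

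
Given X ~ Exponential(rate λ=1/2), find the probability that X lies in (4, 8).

P(4 < X < 8) = ∫_{4}^{8} f(x) dx
where f(x) = \frac{e^{- \frac{x}{2}}}{2}
= - \frac{1 - e^{2}}{e^{4}}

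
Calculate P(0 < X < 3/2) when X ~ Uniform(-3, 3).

P(0 < X < 3/2) = ∫_{0}^{3/2} f(x) dx
where f(x) = \frac{1}{6}
= \frac{1}{4}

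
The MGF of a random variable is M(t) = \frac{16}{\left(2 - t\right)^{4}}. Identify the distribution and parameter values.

The MGF M(t) = \frac{16}{\left(2 - t\right)^{4}} is the standard form for the Gamma distribution.
Comparing with the known MGF formula identifies: Gamma(shape α=4, rate β=2)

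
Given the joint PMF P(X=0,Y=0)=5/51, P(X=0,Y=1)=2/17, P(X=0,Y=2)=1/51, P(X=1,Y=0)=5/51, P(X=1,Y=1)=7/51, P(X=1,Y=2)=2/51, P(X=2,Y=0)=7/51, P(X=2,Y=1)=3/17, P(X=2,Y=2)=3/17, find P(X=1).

P(X=1) = P(X=1,Y=0) + P(X=1,Y=1) + P(X=1,Y=2)
= 5/51 + 7/51 + 2/51
= 14/51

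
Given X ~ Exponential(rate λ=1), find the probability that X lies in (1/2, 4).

P(1/2 < X < 4) = ∫_{1/2}^{4} f(x) dx
where f(x) = e^{- x}
= - \frac{1}{e^{4}} + e^{- \frac{1}{2}}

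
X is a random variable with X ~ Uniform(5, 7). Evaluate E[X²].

Using the identity E[X²] = Var(X) + (E[X])²:
E[X] = 6
Var(X) = \frac{1}{3}
E[X²] = \frac{1}{3} + (6)²
= \frac{109}{3}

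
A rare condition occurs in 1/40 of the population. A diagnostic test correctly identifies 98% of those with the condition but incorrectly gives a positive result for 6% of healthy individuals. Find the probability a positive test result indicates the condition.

Let D = the rare event, + = positive/flagged.
P(D) = 1/40
P(+|D) = 98/100 = 49/50
P(+|D') = 6/100 = 3/50
P(+) = P(+|D)P(D) + P(+|D')P(D')
     = \frac{49}{50} × \frac{1}{40} + \frac{3}{50} × \frac{39}{40}
     = \frac{83}{1000}
P(D|+) = P(+|D)P(D)/P(+) = \frac{49}{166}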